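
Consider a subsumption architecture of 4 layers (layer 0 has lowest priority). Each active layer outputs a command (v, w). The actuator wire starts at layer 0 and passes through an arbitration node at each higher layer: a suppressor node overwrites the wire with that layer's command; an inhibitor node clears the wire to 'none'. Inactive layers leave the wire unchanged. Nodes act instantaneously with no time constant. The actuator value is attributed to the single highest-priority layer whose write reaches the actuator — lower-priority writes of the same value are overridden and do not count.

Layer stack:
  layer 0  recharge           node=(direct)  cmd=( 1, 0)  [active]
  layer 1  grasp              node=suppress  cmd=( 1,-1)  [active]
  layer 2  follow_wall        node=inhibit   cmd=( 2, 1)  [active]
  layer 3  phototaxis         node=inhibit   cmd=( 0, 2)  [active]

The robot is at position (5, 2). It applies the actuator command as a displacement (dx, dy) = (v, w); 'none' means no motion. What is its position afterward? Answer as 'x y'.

layer 0 (recharge) active — direct: (1, 0)
layer 1 (grasp) active — suppresses: (1, -1)
layer 2 (follow_wall) active — inhibits: none
layer 3 (phototaxis) active — inhibits: none
→ actuator none
position: (5, 2) + none = (5, 2)

5 2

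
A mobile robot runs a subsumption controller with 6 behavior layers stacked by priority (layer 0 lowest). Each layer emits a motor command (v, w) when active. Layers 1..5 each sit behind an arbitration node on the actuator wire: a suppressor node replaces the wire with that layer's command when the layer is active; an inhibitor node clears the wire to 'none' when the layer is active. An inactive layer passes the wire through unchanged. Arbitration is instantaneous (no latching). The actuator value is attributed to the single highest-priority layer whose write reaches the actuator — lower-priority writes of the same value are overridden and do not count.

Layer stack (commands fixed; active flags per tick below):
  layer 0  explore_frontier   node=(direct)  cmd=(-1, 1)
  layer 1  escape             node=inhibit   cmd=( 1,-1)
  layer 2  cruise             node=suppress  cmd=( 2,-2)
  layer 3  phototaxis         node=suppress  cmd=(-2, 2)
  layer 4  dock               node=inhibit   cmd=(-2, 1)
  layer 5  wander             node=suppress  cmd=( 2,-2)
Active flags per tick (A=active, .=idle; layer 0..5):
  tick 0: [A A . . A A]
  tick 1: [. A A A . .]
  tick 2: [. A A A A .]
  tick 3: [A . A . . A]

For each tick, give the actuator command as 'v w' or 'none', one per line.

2 -2
-2 2
none
2 -2

tick 0:
  layer 0 (explore_frontier) active — direct: (-1, 1)
  layer 1 (escape) active — inhibits: none
  layer 2 (cruise) idle — unchanged: none
  layer 3 (phototaxis) idle — unchanged: none
  layer 4 (dock) active — inhibits: none
  layer 5 (wander) active — suppresses: (2, -2)
  → actuator (2, -2)
tick 1:
  layer 0 (explore_frontier) idle — none
  layer 1 (escape) active — inhibits: none
  layer 2 (cruise) active — suppresses: (2, -2)
  layer 3 (phototaxis) active — suppresses: (-2, 2)
  layer 4 (dock) idle — unchanged: (-2, 2)
  layer 5 (wander) idle — unchanged: (-2, 2)
  → actuator (-2, 2)
tick 2:
  layer 0 (explore_frontier) idle — none
  layer 1 (escape) active — inhibits: none
  layer 2 (cruise) active — suppresses: (2, -2)
  layer 3 (phototaxis) active — suppresses: (-2, 2)
  layer 4 (dock) active — inhibits: none
  layer 5 (wander) idle — unchanged: none
  → actuator none
tick 3:
  layer 0 (explore_frontier) active — direct: (-1, 1)
  layer 1 (escape) idle — unchanged: (-1, 1)
  layer 2 (cruise) active — suppresses: (2, -2)
  layer 3 (phototaxis) idle — unchanged: (2, -2)
  layer 4 (dock) idle — unchanged: (2, -2)
  layer 5 (wander) active — suppresses: (2, -2)
  → actuator (2, -2)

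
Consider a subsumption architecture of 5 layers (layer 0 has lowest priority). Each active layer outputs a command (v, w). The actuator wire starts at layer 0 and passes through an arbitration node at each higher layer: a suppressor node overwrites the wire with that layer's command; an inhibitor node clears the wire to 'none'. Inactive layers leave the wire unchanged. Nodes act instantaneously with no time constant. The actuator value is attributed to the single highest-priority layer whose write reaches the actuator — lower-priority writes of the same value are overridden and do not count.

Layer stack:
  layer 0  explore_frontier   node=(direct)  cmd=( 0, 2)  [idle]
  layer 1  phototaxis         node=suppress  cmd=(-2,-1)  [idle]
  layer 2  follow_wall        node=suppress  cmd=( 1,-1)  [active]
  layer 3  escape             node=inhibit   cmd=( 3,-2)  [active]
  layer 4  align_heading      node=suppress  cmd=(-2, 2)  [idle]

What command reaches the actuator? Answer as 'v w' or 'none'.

layer 0 (explore_frontier) idle — none
layer 1 (phototaxis) idle — unchanged: none
layer 2 (follow_wall) active — suppresses: (1, -1)
layer 3 (escape) active — inhibits: none
layer 4 (align_heading) idle — unchanged: none
→ actuator none

none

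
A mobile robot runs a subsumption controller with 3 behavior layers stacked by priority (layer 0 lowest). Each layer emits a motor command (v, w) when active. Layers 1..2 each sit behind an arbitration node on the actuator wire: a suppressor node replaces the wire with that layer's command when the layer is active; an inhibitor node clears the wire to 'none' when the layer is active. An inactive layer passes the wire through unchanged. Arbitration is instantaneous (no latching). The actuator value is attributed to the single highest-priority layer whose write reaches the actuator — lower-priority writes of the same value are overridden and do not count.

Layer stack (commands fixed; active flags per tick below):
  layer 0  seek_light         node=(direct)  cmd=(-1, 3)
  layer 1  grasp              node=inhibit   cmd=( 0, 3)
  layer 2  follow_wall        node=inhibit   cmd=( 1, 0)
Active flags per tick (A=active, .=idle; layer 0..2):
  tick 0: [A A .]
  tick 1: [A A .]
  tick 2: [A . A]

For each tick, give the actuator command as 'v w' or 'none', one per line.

none
none
none

tick 0:
  [0] seek_light on; wire := (-1, 3)
  [1] grasp on (inhibit); wire := none
  [2] follow_wall off; pass none
  output none
tick 1:
  [0] seek_light on; wire := (-1, 3)
  [1] grasp on (inhibit); wire := none
  [2] follow_wall off; pass none
  output none
tick 2:
  [0] seek_light on; wire := (-1, 3)
  [1] grasp off; pass (-1, 3)
  [2] follow_wall on (inhibit); wire := none
  output none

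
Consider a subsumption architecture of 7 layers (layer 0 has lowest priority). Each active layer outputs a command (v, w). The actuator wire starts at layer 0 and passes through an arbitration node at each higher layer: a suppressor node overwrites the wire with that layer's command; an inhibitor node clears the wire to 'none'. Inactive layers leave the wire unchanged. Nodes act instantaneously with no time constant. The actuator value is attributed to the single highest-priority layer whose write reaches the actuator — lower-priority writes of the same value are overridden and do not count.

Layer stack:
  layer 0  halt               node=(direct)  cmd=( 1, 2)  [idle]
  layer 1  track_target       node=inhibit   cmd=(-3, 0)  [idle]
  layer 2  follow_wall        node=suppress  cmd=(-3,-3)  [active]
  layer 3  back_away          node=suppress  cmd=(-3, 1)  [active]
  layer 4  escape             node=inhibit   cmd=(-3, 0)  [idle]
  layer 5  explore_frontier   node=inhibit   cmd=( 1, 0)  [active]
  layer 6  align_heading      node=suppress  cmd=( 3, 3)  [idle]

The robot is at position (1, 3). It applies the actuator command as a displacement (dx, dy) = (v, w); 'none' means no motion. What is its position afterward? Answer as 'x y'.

L0 halt: idle → wire = none
L1 track_target: idle → wire stays none
L2 follow_wall: active, suppressor → wire = (-3, -3)
L3 back_away: active, suppressor → wire = (-3, 1)
L4 escape: idle → wire stays (-3, 1)
L5 explore_frontier: active, inhibitor → wire = none
L6 align_heading: idle → wire stays none
actuator = none
position: (1, 3) + none = (1, 3)

1 3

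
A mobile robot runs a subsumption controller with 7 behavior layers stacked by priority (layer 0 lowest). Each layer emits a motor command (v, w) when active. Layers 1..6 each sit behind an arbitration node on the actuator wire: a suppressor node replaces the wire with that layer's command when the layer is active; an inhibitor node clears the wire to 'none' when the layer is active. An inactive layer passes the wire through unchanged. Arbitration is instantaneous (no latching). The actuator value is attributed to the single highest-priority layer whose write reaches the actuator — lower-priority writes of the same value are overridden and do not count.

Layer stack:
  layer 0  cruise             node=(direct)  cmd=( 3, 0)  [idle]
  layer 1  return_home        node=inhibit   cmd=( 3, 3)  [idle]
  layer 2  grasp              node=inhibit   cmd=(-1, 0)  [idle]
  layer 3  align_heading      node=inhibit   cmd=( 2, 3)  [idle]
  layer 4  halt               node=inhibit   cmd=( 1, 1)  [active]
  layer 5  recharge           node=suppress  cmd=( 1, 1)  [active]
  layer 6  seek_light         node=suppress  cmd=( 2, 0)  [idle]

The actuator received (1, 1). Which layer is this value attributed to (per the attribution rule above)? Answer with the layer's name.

recharge

L0 cruise: idle → wire = none
L1 return_home: idle → wire stays none
L2 grasp: idle → wire stays none
L3 align_heading: idle → wire stays none
L4 halt: active, inhibitor → wire = none
L5 recharge: active, suppressor → wire = (1, 1)
L6 seek_light: idle → wire stays (1, 1)
actuator = (1, 1)
last writer: layer 5 = recharge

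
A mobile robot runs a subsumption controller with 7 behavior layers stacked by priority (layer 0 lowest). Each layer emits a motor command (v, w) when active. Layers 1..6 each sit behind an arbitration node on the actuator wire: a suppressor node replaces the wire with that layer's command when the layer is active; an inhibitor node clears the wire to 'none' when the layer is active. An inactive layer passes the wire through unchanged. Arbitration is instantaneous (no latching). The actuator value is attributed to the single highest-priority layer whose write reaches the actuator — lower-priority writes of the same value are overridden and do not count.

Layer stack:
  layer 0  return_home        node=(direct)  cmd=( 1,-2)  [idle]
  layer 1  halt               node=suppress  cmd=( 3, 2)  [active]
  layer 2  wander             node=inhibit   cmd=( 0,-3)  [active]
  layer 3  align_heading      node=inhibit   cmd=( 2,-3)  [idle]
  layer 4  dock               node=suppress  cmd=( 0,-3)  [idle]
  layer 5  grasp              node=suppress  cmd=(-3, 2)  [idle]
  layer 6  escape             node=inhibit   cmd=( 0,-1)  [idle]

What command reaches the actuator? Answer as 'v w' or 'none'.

L0 return_home: idle → wire = none
L1 halt: active, suppressor → wire = (3, 2)
L2 wander: active, inhibitor → wire = none
L3 align_heading: idle → wire stays none
L4 dock: idle → wire stays none
L5 grasp: idle → wire stays none
L6 escape: idle → wire stays none
actuator = none

none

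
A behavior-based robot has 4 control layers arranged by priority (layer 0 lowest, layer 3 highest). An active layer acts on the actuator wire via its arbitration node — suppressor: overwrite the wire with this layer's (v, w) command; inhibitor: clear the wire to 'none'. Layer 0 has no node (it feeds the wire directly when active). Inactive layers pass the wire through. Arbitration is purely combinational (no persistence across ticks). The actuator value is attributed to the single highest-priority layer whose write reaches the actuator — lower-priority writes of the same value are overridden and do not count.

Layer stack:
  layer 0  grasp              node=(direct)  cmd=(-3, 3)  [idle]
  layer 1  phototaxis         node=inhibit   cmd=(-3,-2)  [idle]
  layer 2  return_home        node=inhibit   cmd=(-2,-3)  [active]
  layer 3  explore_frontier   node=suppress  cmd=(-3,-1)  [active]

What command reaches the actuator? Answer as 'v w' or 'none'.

[0] grasp off; wire := none
[1] phototaxis off; pass none
[2] return_home on (inhibit); wire := none
[3] explore_frontier on (suppress); wire := (-3, -1)
output (-3, -1)

-3 -1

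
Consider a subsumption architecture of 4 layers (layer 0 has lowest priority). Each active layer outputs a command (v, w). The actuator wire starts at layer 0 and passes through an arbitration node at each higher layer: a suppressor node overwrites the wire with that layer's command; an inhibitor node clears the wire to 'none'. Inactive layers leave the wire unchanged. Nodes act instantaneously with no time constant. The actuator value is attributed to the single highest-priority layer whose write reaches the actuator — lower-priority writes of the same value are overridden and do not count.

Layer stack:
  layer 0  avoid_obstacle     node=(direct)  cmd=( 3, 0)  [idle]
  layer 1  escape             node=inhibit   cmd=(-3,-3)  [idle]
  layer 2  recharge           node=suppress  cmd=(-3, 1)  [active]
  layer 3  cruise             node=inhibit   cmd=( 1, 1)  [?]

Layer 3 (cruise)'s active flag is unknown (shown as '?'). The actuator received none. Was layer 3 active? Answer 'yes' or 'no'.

If layer 3 is active=yes:
  actuator would be none
If layer 3 is active=no:
  actuator would be (-3, 1)
Observed none, so layer 3 was active.

yes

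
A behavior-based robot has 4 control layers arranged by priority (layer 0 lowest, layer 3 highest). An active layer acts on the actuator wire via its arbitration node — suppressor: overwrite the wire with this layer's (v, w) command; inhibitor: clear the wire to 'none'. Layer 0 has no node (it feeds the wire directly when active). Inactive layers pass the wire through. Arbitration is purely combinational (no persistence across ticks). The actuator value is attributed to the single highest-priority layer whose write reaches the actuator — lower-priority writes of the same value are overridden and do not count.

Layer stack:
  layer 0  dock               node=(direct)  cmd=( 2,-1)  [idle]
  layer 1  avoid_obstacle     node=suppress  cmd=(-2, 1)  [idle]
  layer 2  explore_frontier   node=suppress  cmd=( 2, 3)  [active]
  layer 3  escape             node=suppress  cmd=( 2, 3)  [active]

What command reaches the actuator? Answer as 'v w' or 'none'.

2 3

layer 0 (dock) idle — none
layer 1 (avoid_obstacle) idle — unchanged: none
layer 2 (explore_frontier) active — suppresses: (2, 3)
layer 3 (escape) active — suppresses: (2, 3)
→ actuator (2, 3)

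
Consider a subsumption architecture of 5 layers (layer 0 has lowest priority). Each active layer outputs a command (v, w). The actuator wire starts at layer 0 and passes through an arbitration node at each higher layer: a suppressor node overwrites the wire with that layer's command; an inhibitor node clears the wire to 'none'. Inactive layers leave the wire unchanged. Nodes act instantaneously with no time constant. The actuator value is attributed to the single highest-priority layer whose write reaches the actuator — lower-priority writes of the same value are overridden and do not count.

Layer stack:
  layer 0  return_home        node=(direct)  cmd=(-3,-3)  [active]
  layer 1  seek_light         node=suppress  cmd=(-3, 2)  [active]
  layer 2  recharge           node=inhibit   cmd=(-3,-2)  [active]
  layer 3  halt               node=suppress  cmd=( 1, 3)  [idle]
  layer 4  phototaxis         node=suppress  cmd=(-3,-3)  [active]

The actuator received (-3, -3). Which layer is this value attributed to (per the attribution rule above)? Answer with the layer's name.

layer 0 (return_home) active — direct: (-3, -3)
layer 1 (seek_light) active — suppresses: (-3, 2)
layer 2 (recharge) active — inhibits: none
layer 3 (halt) idle — unchanged: none
layer 4 (phototaxis) active — suppresses: (-3, -3)
→ actuator (-3, -3)
last writer: layer 4 = phototaxis

phototaxis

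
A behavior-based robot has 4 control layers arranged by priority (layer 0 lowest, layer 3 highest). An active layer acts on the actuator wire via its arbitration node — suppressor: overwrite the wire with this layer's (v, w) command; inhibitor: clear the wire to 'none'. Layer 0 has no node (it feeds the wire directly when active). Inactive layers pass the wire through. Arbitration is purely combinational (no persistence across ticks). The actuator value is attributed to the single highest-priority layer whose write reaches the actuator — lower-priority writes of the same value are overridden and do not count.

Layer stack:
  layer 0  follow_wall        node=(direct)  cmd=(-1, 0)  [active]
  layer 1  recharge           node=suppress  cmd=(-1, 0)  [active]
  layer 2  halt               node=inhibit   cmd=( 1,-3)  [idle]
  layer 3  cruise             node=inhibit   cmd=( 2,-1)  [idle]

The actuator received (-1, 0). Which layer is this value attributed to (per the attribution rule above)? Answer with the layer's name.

recharge

[0] follow_wall on; wire := (-1, 0)
[1] recharge on (suppress); wire := (-1, 0)
[2] halt off; pass (-1, 0)
[3] cruise off; pass (-1, 0)
output (-1, 0)
last writer: layer 1 = recharge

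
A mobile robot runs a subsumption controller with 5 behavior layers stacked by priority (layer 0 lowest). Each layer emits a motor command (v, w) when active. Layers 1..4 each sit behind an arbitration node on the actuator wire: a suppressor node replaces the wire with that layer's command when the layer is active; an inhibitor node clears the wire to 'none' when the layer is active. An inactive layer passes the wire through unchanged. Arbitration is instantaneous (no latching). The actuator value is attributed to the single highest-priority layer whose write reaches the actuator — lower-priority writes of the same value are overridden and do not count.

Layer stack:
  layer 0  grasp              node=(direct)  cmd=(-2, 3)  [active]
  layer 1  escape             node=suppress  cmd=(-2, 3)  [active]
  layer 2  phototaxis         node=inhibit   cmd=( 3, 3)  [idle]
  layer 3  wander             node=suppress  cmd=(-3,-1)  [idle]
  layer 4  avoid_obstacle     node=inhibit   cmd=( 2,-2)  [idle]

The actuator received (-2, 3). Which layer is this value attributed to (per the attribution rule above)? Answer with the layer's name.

escape

L0 grasp: active, feeds wire = (-2, 3)
L1 escape: active, suppressor → wire = (-2, 3)
L2 phototaxis: idle → wire stays (-2, 3)
L3 wander: idle → wire stays (-2, 3)
L4 avoid_obstacle: idle → wire stays (-2, 3)
actuator = (-2, 3)
last writer: layer 1 = escape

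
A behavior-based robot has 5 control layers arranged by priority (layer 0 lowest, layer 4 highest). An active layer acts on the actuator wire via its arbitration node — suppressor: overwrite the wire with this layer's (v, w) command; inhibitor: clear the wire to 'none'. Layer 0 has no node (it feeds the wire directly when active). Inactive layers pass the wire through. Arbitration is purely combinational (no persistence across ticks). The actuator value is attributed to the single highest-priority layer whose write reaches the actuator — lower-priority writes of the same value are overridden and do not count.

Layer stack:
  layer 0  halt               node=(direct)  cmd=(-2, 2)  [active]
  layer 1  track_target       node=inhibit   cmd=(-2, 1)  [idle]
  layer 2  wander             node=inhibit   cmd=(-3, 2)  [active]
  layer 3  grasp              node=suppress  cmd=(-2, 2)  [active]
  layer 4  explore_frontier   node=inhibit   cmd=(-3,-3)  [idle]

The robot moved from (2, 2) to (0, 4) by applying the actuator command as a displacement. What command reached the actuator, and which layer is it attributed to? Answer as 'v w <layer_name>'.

-2 2 grasp

displacement = (0, 4) − (2, 2) = (-2, 2)
L0 halt: active, feeds wire = (-2, 2)
L1 track_target: idle → wire stays (-2, 2)
L2 wander: active, inhibitor → wire = none
L3 grasp: active, suppressor → wire = (-2, 2)
L4 explore_frontier: idle → wire stays (-2, 2)
actuator = (-2, 2) — from layer 3 (grasp)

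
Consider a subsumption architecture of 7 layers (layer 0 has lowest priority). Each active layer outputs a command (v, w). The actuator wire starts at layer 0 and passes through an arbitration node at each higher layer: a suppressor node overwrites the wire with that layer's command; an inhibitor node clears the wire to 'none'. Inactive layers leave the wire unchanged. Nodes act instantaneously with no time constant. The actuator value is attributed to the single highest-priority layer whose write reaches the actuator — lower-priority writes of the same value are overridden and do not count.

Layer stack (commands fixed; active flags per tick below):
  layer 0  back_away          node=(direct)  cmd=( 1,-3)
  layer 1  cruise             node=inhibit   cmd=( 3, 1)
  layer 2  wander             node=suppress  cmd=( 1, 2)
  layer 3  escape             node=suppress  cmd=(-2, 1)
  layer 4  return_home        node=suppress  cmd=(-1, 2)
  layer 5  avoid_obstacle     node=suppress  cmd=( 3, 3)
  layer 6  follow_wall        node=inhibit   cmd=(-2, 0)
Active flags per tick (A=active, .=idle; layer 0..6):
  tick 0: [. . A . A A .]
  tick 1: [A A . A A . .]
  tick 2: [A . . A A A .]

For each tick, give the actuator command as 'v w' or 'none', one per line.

3 3
-1 2
3 3

tick 0:
  layer 0 (back_away) idle — none
  layer 1 (cruise) idle — unchanged: none
  layer 2 (wander) active — suppresses: (1, 2)
  layer 3 (escape) idle — unchanged: (1, 2)
  layer 4 (return_home) active — suppresses: (-1, 2)
  layer 5 (avoid_obstacle) active — suppresses: (3, 3)
  layer 6 (follow_wall) idle — unchanged: (3, 3)
  → actuator (3, 3)
tick 1:
  layer 0 (back_away) active — direct: (1, -3)
  layer 1 (cruise) active — inhibits: none
  layer 2 (wander) idle — unchanged: none
  layer 3 (escape) active — suppresses: (-2, 1)
  layer 4 (return_home) active — suppresses: (-1, 2)
  layer 5 (avoid_obstacle) idle — unchanged: (-1, 2)
  layer 6 (follow_wall) idle — unchanged: (-1, 2)
  → actuator (-1, 2)
tick 2:
  layer 0 (back_away) active — direct: (1, -3)
  layer 1 (cruise) idle — unchanged: (1, -3)
  layer 2 (wander) idle — unchanged: (1, -3)
  layer 3 (escape) active — suppresses: (-2, 1)
  layer 4 (return_home) active — suppresses: (-1, 2)
  layer 5 (avoid_obstacle) active — suppresses: (3, 3)
  layer 6 (follow_wall) idle — unchanged: (3, 3)
  → actuator (3, 3)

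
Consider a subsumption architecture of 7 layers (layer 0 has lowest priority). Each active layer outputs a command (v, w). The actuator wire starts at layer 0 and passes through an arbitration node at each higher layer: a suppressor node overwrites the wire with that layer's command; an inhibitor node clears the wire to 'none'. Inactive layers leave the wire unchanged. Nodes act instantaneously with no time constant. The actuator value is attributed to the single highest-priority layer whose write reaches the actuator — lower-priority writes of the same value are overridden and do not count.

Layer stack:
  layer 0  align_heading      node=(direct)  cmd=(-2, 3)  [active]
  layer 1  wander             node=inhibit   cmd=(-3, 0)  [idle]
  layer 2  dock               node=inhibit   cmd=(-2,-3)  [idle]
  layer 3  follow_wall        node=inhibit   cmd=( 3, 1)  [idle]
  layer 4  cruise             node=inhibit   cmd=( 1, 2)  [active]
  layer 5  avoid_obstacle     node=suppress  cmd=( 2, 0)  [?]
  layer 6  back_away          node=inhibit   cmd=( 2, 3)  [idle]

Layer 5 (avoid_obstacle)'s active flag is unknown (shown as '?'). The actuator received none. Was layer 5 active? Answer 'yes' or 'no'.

no

If layer 5 is active=yes:
  actuator would be (2, 0)
If layer 5 is active=no:
  actuator would be none
Observed none, so layer 5 was idle.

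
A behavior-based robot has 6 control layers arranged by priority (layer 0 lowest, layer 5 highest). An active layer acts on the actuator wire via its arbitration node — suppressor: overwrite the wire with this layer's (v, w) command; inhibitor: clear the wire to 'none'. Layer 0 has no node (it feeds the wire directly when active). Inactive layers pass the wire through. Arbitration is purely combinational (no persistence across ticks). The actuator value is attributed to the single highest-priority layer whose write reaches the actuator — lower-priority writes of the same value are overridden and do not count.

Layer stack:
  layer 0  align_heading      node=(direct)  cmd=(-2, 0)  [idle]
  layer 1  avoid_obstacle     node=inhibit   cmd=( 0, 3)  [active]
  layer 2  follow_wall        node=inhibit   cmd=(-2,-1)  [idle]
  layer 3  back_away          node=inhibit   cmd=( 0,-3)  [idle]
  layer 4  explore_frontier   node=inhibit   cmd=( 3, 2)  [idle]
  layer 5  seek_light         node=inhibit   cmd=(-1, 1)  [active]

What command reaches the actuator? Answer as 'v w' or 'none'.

L0 align_heading: idle → wire = none
L1 avoid_obstacle: active, inhibitor → wire = none
L2 follow_wall: idle → wire stays none
L3 back_away: idle → wire stays none
L4 explore_frontier: idle → wire stays none
L5 seek_light: active, inhibitor → wire = none
actuator = none

none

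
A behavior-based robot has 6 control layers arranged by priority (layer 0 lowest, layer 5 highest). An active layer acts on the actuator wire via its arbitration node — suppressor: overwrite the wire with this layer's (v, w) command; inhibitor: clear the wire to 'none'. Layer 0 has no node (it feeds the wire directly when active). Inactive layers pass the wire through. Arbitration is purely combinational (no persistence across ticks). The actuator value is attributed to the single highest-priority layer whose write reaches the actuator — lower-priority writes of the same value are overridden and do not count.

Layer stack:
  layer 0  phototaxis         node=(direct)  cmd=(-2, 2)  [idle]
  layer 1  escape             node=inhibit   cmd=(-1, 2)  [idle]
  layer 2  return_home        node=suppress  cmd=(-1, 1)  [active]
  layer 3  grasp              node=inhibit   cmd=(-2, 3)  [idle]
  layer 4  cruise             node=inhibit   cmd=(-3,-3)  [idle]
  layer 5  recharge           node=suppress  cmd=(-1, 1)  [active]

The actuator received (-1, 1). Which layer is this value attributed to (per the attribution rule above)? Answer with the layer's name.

layer 0 (phototaxis) idle — none
layer 1 (escape) idle — unchanged: none
layer 2 (return_home) active — suppresses: (-1, 1)
layer 3 (grasp) idle — unchanged: (-1, 1)
layer 4 (cruise) idle — unchanged: (-1, 1)
layer 5 (recharge) active — suppresses: (-1, 1)
→ actuator (-1, 1)
last writer: layer 5 = recharge

recharge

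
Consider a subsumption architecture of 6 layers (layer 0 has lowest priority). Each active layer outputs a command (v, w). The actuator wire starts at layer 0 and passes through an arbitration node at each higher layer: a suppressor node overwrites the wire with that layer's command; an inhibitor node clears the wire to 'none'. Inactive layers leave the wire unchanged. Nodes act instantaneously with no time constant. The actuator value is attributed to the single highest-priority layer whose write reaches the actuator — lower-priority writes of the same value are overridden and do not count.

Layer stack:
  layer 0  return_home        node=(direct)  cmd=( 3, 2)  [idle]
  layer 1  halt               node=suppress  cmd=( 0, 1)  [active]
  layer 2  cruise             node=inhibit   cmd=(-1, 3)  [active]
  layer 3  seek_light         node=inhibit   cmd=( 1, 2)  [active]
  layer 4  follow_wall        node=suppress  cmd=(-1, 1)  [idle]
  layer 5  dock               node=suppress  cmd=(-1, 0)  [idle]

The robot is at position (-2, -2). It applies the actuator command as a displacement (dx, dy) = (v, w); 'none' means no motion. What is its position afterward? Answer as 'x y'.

[0] return_home off; wire := none
[1] halt on (suppress); wire := (0, 1)
[2] cruise on (inhibit); wire := none
[3] seek_light on (inhibit); wire := none
[4] follow_wall off; pass none
[5] dock off; pass none
output none
position: (-2, -2) + none = (-2, -2)

-2 -2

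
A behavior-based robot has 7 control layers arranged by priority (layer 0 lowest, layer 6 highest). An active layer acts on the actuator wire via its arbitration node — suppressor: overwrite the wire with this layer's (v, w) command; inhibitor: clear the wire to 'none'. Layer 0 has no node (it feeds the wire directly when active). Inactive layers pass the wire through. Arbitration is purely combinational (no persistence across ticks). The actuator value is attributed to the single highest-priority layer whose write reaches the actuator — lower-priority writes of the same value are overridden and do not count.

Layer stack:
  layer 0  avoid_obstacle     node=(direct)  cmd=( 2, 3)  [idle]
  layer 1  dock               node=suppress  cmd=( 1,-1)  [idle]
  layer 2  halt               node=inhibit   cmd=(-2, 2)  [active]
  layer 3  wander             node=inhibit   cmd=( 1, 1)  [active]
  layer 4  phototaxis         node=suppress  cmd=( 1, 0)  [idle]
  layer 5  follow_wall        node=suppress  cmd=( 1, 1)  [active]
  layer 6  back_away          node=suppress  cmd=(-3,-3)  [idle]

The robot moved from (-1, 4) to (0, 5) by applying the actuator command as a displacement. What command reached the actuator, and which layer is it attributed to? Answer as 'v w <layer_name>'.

displacement = (0, 5) − (-1, 4) = (1, 1)
L0 avoid_obstacle: idle → wire = none
L1 dock: idle → wire stays none
L2 halt: active, inhibitor → wire = none
L3 wander: active, inhibitor → wire = none
L4 phototaxis: idle → wire stays none
L5 follow_wall: active, suppressor → wire = (1, 1)
L6 back_away: idle → wire stays (1, 1)
actuator = (1, 1) — from layer 5 (follow_wall)

1 1 follow_wall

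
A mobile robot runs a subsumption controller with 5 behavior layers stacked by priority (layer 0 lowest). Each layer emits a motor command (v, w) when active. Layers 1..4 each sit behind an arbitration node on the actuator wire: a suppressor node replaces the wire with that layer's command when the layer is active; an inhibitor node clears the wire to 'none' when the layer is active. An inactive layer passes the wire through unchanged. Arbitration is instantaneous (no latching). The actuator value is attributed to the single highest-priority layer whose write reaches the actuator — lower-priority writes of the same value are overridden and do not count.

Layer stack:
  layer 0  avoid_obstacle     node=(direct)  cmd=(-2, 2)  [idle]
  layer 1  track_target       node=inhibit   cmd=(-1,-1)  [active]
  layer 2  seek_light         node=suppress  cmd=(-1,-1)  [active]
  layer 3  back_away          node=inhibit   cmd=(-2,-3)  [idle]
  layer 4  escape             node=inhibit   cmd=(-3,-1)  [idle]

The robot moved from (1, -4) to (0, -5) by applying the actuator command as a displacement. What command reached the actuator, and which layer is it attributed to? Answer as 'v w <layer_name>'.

-1 -1 seek_light

displacement = (0, -5) − (1, -4) = (-1, -1)
L0 avoid_obstacle: idle → wire = none
L1 track_target: active, inhibitor → wire = none
L2 seek_light: active, suppressor → wire = (-1, -1)
L3 back_away: idle → wire stays (-1, -1)
L4 escape: idle → wire stays (-1, -1)
actuator = (-1, -1) — from layer 2 (seek_light)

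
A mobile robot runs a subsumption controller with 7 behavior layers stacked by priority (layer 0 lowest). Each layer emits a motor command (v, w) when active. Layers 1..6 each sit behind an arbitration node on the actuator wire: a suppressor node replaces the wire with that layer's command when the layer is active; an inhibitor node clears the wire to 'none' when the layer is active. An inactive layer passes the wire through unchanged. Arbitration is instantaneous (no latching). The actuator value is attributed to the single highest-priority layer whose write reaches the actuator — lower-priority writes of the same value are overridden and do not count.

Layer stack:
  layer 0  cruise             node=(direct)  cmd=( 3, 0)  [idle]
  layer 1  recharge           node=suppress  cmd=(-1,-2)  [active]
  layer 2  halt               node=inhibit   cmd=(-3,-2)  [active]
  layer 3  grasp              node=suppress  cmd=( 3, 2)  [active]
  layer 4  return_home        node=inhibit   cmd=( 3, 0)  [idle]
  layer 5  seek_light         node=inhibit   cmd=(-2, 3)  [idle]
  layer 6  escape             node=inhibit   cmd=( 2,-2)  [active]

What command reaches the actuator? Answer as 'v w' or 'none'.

none

L0 cruise: idle → wire = none
L1 recharge: active, suppressor → wire = (-1, -2)
L2 halt: active, inhibitor → wire = none
L3 grasp: active, suppressor → wire = (3, 2)
L4 return_home: idle → wire stays (3, 2)
L5 seek_light: idle → wire stays (3, 2)
L6 escape: active, inhibitor → wire = none
actuator = none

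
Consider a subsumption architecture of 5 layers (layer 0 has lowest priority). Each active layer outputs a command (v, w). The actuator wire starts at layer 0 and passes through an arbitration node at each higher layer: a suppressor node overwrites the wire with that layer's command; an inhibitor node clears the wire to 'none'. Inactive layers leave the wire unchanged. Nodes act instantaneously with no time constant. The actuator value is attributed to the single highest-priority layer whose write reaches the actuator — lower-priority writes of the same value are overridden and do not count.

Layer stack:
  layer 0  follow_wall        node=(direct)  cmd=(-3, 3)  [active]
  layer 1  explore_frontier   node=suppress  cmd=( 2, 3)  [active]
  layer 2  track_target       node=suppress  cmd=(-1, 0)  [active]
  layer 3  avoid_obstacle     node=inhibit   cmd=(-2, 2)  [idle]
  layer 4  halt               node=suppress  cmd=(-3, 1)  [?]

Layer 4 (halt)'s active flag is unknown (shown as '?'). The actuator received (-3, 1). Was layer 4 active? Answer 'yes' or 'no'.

yes

If layer 4 is active=yes:
  actuator would be (-3, 1)
If layer 4 is active=no:
  actuator would be (-1, 0)
Observed (-3, 1), so layer 4 was active.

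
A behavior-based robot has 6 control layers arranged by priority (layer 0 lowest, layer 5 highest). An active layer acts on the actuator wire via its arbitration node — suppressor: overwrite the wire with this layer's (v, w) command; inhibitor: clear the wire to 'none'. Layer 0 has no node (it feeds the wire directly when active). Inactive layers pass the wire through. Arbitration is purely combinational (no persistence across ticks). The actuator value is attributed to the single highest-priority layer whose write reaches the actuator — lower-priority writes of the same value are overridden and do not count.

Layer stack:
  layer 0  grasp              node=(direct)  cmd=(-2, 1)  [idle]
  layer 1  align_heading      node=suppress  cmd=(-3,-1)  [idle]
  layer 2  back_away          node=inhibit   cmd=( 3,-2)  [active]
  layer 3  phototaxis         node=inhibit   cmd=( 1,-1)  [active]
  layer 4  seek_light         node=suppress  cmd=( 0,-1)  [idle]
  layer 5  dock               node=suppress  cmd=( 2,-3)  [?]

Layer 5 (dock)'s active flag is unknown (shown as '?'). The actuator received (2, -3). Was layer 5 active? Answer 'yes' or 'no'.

If layer 5 is active=yes:
  actuator would be (2, -3)
If layer 5 is active=no:
  actuator would be none
Observed (2, -3), so layer 5 was active.

yes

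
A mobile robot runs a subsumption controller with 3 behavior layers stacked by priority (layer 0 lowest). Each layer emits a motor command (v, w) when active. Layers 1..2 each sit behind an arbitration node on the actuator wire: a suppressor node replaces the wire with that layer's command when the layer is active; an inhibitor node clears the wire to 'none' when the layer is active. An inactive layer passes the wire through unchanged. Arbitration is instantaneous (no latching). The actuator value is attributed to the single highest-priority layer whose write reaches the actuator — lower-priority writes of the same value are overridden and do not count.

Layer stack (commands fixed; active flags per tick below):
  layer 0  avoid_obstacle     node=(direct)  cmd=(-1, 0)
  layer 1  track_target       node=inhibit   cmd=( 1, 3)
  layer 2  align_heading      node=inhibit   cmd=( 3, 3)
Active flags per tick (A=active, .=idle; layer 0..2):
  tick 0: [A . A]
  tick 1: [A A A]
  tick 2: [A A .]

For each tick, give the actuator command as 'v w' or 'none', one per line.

tick 0:
  L0 avoid_obstacle: active, feeds wire = (-1, 0)
  L1 track_target: idle → wire stays (-1, 0)
  L2 align_heading: active, inhibitor → wire = none
  actuator = none
tick 1:
  L0 avoid_obstacle: active, feeds wire = (-1, 0)
  L1 track_target: active, inhibitor → wire = none
  L2 align_heading: active, inhibitor → wire = none
  actuator = none
tick 2:
  L0 avoid_obstacle: active, feeds wire = (-1, 0)
  L1 track_target: active, inhibitor → wire = none
  L2 align_heading: idle → wire stays none
  actuator = none

none
none
none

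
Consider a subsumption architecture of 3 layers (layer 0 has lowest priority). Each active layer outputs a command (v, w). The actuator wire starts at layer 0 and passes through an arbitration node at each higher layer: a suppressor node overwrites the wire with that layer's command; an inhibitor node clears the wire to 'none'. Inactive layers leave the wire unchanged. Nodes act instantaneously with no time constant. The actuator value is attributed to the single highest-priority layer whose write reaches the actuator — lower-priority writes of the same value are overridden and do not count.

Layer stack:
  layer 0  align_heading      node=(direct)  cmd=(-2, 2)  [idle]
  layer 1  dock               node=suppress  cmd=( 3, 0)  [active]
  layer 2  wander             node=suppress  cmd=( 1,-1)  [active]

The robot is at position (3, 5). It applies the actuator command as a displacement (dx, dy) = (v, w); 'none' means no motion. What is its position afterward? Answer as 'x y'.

layer 0 (align_heading) idle — none
layer 1 (dock) active — suppresses: (3, 0)
layer 2 (wander) active — suppresses: (1, -1)
→ actuator (1, -1)
position: (3, 5) + (1, -1) = (4, 4)

4 4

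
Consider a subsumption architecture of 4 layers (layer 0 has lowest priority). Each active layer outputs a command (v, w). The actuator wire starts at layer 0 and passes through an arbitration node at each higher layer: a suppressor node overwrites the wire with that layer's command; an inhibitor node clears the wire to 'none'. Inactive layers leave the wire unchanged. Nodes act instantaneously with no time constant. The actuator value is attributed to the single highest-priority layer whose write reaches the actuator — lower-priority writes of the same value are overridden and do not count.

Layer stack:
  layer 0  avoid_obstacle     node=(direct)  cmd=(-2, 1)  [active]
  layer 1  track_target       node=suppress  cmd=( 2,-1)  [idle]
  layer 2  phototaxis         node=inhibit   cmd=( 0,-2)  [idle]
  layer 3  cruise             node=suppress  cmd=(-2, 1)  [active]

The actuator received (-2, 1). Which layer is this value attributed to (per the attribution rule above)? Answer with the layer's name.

cruise

[0] avoid_obstacle on; wire := (-2, 1)
[1] track_target off; pass (-2, 1)
[2] phototaxis off; pass (-2, 1)
[3] cruise on (suppress); wire := (-2, 1)
output (-2, 1)
last writer: layer 3 = cruise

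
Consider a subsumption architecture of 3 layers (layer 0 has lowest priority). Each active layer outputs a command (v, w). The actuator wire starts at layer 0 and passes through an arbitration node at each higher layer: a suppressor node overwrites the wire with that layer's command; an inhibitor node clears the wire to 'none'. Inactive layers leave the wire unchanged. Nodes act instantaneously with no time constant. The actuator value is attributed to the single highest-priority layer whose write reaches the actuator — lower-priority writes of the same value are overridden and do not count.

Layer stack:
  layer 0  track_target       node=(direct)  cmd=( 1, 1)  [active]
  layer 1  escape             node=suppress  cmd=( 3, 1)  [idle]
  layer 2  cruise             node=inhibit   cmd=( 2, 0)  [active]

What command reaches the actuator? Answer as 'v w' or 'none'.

none

L0 track_target: active, feeds wire = (1, 1)
L1 escape: idle → wire stays (1, 1)
L2 cruise: active, inhibitor → wire = none
actuator = none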